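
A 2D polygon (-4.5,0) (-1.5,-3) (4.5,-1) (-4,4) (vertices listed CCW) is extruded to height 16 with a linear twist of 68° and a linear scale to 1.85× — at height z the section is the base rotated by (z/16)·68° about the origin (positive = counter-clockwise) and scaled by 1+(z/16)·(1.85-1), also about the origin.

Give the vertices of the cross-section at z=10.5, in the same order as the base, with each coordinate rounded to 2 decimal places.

Cross-section at z=10.5: (-4.99,-4.92) (1.62,-4.97) (6.08,3.82) (-8.81,0.06)

t = z/height = 10.5/16 = 0.65625
s = 1 + (scale-1)·z/height = 1 + (1.85-1)·10.5/16 = 1.557813
θ = twist·z/height = 68°·10.5/16 = 44.6250° = 0.778853 rad
cos θ = 0.711720, sin θ = 0.702464 (intermediates below are computed at full precision and shown rounded to 5 d.p.)
v1: (-4.5,0) → rotate → (-3.20274,-3.16109) → ×s → (-4.98927,-4.92438) → (-4.99,-4.92)
v2: (-1.5,-3) → rotate → (1.03981,-3.18885) → ×s → (1.61983,-4.96764) → (1.62,-4.97)
v3: (4.5,-1) → rotate → (3.90520,2.44937) → ×s → (6.08357,3.81565) → (6.08,3.82)
v4: (-4,4) → rotate → (-5.65673,0.03702) → ×s → (-8.81213,0.05768) → (-8.81,0.06)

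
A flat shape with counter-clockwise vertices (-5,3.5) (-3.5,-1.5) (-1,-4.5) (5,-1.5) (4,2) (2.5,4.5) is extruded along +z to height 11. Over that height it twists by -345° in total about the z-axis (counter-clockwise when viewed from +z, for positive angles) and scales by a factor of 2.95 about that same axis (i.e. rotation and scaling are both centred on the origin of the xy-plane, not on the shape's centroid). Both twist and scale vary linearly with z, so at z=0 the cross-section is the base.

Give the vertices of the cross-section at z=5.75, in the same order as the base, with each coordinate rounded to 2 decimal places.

t = z/height = 5.75/11 = 0.522727
s = 1 + (scale-1)·z/height = 1 + (2.95-1)·5.75/11 = 2.019318
θ = twist·z/height = -345°·5.75/11 = -180.3409° = -3.147543 rad
cos θ = -0.999982, sin θ = 0.005950 (intermediates below are computed at full precision and shown rounded to 5 d.p.)
v1: (-5,3.5) → rotate → (4.97909,-3.52969) → ×s → (10.05436,-7.12756) → (10.05,-7.13)
v2: (-3.5,-1.5) → rotate → (3.50886,1.47915) → ×s → (7.08551,2.98687) → (7.09,2.99)
v3: (-1,-4.5) → rotate → (1.02676,4.49397) → ×s → (2.07335,9.07476) → (2.07,9.07)
v4: (5,-1.5) → rotate → (-4.99099,1.52972) → ×s → (-10.07839,3.08900) → (-10.08,3.09)
v5: (4,2) → rotate → (-4.01183,-1.97616) → ×s → (-8.10116,-3.99051) → (-8.10,-3.99)
v6: (2.5,4.5) → rotate → (-2.52673,-4.48505) → ×s → (-5.10227,-9.05673) → (-5.10,-9.06)

Cross-section at z=5.75: (10.05,-7.13) (7.09,2.99) (2.07,9.07) (-10.08,3.09) (-8.10,-3.99) (-5.10,-9.06)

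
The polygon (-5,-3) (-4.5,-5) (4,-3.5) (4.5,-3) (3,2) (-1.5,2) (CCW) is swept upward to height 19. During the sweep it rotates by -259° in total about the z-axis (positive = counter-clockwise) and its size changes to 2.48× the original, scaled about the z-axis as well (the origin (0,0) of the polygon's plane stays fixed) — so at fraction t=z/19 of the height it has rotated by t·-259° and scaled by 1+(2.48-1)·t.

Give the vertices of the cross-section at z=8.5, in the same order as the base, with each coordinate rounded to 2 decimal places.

Cross-section at z=8.5: (-0.86,9.65) (-4.21,10.36) (-8.14,-3.44) (-7.75,-4.55) (0.82,-5.94) (4.08,0.79)

t = z/height = 8.5/19 = 0.447368
s = 1 + (scale-1)·z/height = 1 + (2.48-1)·8.5/19 = 1.662105
θ = twist·z/height = -259°·8.5/19 = -115.8684° = -2.022285 rad
cos θ = -0.436306, sin θ = -0.899798 (intermediates below are computed at full precision and shown rounded to 5 d.p.)
v1: (-5,-3) → rotate → (-0.51787,5.80791) → ×s → (-0.86075,9.65336) → (-0.86,9.65)
v2: (-4.5,-5) → rotate → (-2.53562,6.23062) → ×s → (-4.21446,10.35595) → (-4.21,10.36)
v3: (4,-3.5) → rotate → (-4.89452,-2.07212) → ×s → (-8.13520,-3.44409) → (-8.14,-3.44)
v4: (4.5,-3) → rotate → (-4.66277,-2.74017) → ×s → (-7.75002,-4.55446) → (-7.75,-4.55)
v5: (3,2) → rotate → (0.49068,-3.57201) → ×s → (0.81556,-5.93705) → (0.82,-5.94)
v6: (-1.5,2) → rotate → (2.45406,0.47709) → ×s → (4.07890,0.79297) → (4.08,0.79)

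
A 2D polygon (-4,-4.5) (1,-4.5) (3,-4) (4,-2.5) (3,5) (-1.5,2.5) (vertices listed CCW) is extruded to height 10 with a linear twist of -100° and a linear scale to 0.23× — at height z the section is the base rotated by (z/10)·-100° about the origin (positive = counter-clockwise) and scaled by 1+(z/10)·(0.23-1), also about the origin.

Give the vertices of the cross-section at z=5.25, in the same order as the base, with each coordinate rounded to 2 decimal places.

Cross-section at z=5.25: (-3.58,0.26) (-1.76,-2.10) (-0.80,-2.87) (0.27,-2.80) (3.45,0.40) (0.64,1.62)

t = z/height = 5.25/10 = 0.525
s = 1 + (scale-1)·z/height = 1 + (0.23-1)·5.25/10 = 0.595750
θ = twist·z/height = -100°·5.25/10 = -52.5000° = -0.916298 rad
cos θ = 0.608761, sin θ = -0.793353 (intermediates below are computed at full precision and shown rounded to 5 d.p.)
v1: (-4,-4.5) → rotate → (-6.00514,0.43399) → ×s → (-3.57756,0.25855) → (-3.58,0.26)
v2: (1,-4.5) → rotate → (-2.96133,-3.53278) → ×s → (-1.76421,-2.10465) → (-1.76,-2.10)
v3: (3,-4) → rotate → (-1.34713,-4.81511) → ×s → (-0.80255,-2.86860) → (-0.80,-2.87)
v4: (4,-2.5) → rotate → (0.45166,-4.69532) → ×s → (0.26908,-2.79724) → (0.27,-2.80)
v5: (3,5) → rotate → (5.79305,0.66375) → ×s → (3.45121,0.39543) → (3.45,0.40)
v6: (-1.5,2.5) → rotate → (1.07024,2.71193) → ×s → (0.63760,1.61563) → (0.64,1.62)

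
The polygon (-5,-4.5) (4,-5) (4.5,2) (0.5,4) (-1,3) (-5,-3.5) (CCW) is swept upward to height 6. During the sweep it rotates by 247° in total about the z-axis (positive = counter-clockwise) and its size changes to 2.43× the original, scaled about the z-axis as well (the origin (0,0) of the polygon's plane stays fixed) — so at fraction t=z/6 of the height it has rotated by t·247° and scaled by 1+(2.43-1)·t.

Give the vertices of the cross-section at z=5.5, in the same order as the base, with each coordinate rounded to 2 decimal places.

Cross-section at z=5.5: (0.43,15.54) (-14.74,1.27) (-3.82,-10.72) (5.90,-7.21) (6.61,-3.11) (2.11,13.95)

t = z/height = 5.5/6 = 0.916667
s = 1 + (scale-1)·z/height = 1 + (2.43-1)·5.5/6 = 2.310833
θ = twist·z/height = 247°·5.5/6 = 226.4167° = 3.951716 rad
cos θ = -0.689409, sin θ = -0.724372 (intermediates below are computed at full precision and shown rounded to 5 d.p.)
v1: (-5,-4.5) → rotate → (0.18737,6.72420) → ×s → (0.43298,15.53851) → (0.43,15.54)
v2: (4,-5) → rotate → (-6.37950,0.54955) → ×s → (-14.74196,1.26993) → (-14.74,1.27)
v3: (4.5,2) → rotate → (-1.65360,-4.63849) → ×s → (-3.82118,-10.71879) → (-3.82,-10.72)
v4: (0.5,4) → rotate → (2.55279,-3.11982) → ×s → (5.89906,-7.20939) → (5.90,-7.21)
v5: (-1,3) → rotate → (2.86253,-1.34385) → ×s → (6.61482,-3.10542) → (6.61,-3.11)
v6: (-5,-3.5) → rotate → (0.91174,6.03479) → ×s → (2.10688,13.94540) → (2.11,13.95)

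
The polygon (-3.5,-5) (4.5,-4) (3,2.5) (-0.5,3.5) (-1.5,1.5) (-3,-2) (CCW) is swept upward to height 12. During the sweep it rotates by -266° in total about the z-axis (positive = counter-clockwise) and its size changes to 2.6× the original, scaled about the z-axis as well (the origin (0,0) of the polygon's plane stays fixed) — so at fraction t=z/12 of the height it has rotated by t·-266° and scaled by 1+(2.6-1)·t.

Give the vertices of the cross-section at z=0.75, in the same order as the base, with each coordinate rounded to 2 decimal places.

t = z/height = 0.75/12 = 0.0625
s = 1 + (scale-1)·z/height = 1 + (2.6-1)·0.75/12 = 1.100000
θ = twist·z/height = -266°·0.75/12 = -16.6250° = -0.290161 rad
cos θ = 0.958198, sin θ = -0.286106 (intermediates below are computed at full precision and shown rounded to 5 d.p.)
v1: (-3.5,-5) → rotate → (-4.78422,-3.78962) → ×s → (-5.26265,-4.16858) → (-5.26,-4.17)
v2: (4.5,-4) → rotate → (3.16746,-5.12027) → ×s → (3.48421,-5.63230) → (3.48,-5.63)
v3: (3,2.5) → rotate → (3.58986,1.53718) → ×s → (3.94885,1.69089) → (3.95,1.69)
v4: (-0.5,3.5) → rotate → (0.52227,3.49675) → ×s → (0.57450,3.84642) → (0.57,3.85)
v5: (-1.5,1.5) → rotate → (-1.00814,1.86646) → ×s → (-1.10895,2.05310) → (-1.11,2.05)
v6: (-3,-2) → rotate → (-3.44681,-1.05808) → ×s → (-3.79149,-1.16388) → (-3.79,-1.16)

Cross-section at z=0.75: (-5.26,-4.17) (3.48,-5.63) (3.95,1.69) (0.57,3.85) (-1.11,2.05) (-3.79,-1.16)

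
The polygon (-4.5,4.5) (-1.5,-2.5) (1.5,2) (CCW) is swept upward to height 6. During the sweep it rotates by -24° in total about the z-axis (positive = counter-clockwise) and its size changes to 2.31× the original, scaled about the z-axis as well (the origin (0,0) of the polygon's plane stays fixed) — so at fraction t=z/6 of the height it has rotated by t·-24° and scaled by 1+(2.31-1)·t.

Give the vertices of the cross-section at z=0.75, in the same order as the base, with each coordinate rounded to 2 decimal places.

t = z/height = 0.75/6 = 0.125
s = 1 + (scale-1)·z/height = 1 + (2.31-1)·0.75/6 = 1.163750
θ = twist·z/height = -24°·0.75/6 = -3.0000° = -0.052360 rad
cos θ = 0.998630, sin θ = -0.052336 (intermediates below are computed at full precision and shown rounded to 5 d.p.)
v1: (-4.5,4.5) → rotate → (-4.25832,4.72934) → ×s → (-4.95562,5.50377) → (-4.96,5.50)
v2: (-1.5,-2.5) → rotate → (-1.62878,-2.41807) → ×s → (-1.89550,-2.81403) → (-1.90,-2.81)
v3: (1.5,2) → rotate → (1.60262,1.91876) → ×s → (1.86504,2.23295) → (1.87,2.23)

Cross-section at z=0.75: (-4.96,5.50) (-1.90,-2.81) (1.87,2.23)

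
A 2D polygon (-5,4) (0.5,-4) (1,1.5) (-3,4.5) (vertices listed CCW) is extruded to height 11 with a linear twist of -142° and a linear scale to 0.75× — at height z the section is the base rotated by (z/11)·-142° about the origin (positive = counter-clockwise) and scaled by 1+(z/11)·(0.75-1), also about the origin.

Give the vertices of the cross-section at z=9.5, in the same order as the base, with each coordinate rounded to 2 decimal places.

t = z/height = 9.5/11 = 0.863636
s = 1 + (scale-1)·z/height = 1 + (0.75-1)·9.5/11 = 0.784091
θ = twist·z/height = -142°·9.5/11 = -122.6364° = -2.140408 rad
cos θ = -0.539305, sin θ = -0.842110 (intermediates below are computed at full precision and shown rounded to 5 d.p.)
v1: (-5,4) → rotate → (6.06497,2.05333) → ×s → (4.75549,1.61000) → (4.76,1.61)
v2: (0.5,-4) → rotate → (-3.63809,1.73617) → ×s → (-2.85260,1.36131) → (-2.85,1.36)
v3: (1,1.5) → rotate → (0.72386,-1.65107) → ×s → (0.56757,-1.29459) → (0.57,-1.29)
v4: (-3,4.5) → rotate → (5.40741,0.09946) → ×s → (4.23990,0.07798) → (4.24,0.08)

Cross-section at z=9.5: (4.76,1.61) (-2.85,1.36) (0.57,-1.29) (4.24,0.08)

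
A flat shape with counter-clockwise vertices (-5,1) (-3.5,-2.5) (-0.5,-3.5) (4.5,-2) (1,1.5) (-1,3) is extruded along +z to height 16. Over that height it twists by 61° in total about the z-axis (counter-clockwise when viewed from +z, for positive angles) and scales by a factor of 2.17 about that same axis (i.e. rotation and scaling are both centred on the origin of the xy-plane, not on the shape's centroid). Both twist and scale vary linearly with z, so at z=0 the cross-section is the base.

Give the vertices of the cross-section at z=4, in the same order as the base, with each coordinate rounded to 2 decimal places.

t = z/height = 4/16 = 0.25
s = 1 + (scale-1)·z/height = 1 + (2.17-1)·4/16 = 1.292500
θ = twist·z/height = 61°·4/16 = 15.2500° = 0.266163 rad
cos θ = 0.964787, sin θ = 0.263031 (intermediates below are computed at full precision and shown rounded to 5 d.p.)
v1: (-5,1) → rotate → (-5.08697,-0.35037) → ×s → (-6.57491,-0.45285) → (-6.57,-0.45)
v2: (-3.5,-2.5) → rotate → (-2.71918,-3.33258) → ×s → (-3.51454,-4.30736) → (-3.51,-4.31)
v3: (-0.5,-3.5) → rotate → (0.43822,-3.50827) → ×s → (0.56639,-4.53444) → (0.57,-4.53)
v4: (4.5,-2) → rotate → (4.86761,-0.74593) → ×s → (6.29138,-0.96412) → (6.29,-0.96)
v5: (1,1.5) → rotate → (0.57024,1.71021) → ×s → (0.73704,2.21045) → (0.74,2.21)
v6: (-1,3) → rotate → (-1.75388,2.63133) → ×s → (-2.26689,3.40100) → (-2.27,3.40)

Cross-section at z=4: (-6.57,-0.45) (-3.51,-4.31) (0.57,-4.53) (6.29,-0.96) (0.74,2.21) (-2.27,3.40)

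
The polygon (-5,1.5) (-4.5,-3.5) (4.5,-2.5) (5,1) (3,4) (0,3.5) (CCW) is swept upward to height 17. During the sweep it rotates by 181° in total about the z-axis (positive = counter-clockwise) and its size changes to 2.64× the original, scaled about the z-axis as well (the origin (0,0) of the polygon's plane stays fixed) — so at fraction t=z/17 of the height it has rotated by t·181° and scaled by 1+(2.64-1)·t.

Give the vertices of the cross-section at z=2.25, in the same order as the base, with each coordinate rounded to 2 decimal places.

Cross-section at z=2.25: (-6.30,-0.80) (-3.28,-6.12) (6.24,-0.56) (5.07,3.58) (1.36,5.93) (-1.73,3.89)

t = z/height = 2.25/17 = 0.132353
s = 1 + (scale-1)·z/height = 1 + (2.64-1)·2.25/17 = 1.217059
θ = twist·z/height = 181°·2.25/17 = 23.9559° = 0.418109 rad
cos θ = 0.913858, sin θ = 0.406033 (intermediates below are computed at full precision and shown rounded to 5 d.p.)
v1: (-5,1.5) → rotate → (-5.17834,-0.65938) → ×s → (-6.30235,-0.80250) → (-6.30,-0.80)
v2: (-4.5,-3.5) → rotate → (-2.69125,-5.02565) → ×s → (-3.27541,-6.11652) → (-3.28,-6.12)
v3: (4.5,-2.5) → rotate → (5.12745,-0.45750) → ×s → (6.24040,-0.55680) → (6.24,-0.56)
v4: (5,1) → rotate → (4.16326,2.94402) → ×s → (5.06693,3.58305) → (5.07,3.58)
v5: (3,4) → rotate → (1.11744,4.87353) → ×s → (1.35999,5.93138) → (1.36,5.93)
v6: (0,3.5) → rotate → (-1.42112,3.19850) → ×s → (-1.72958,3.89277) → (-1.73,3.89)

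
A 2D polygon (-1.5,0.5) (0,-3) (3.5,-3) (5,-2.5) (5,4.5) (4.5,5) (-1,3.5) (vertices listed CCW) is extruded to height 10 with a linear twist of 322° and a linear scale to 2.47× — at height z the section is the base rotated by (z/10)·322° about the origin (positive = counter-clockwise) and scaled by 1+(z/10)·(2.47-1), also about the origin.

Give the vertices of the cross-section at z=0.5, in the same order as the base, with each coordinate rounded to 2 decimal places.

Cross-section at z=0.5: (-1.70,0.07) (0.89,-3.09) (4.50,-2.05) (5.90,-1.09) (3.82,6.13) (3.15,6.50) (-2.07,3.31)

t = z/height = 0.5/10 = 0.05
s = 1 + (scale-1)·z/height = 1 + (2.47-1)·0.5/10 = 1.073500
θ = twist·z/height = 322°·0.5/10 = 16.1000° = 0.280998 rad
cos θ = 0.960779, sin θ = 0.277315 (intermediates below are computed at full precision and shown rounded to 5 d.p.)
v1: (-1.5,0.5) → rotate → (-1.57983,0.06442) → ×s → (-1.69594,0.06915) → (-1.70,0.07)
v2: (0,-3) → rotate → (0.83194,-2.88234) → ×s → (0.89309,-3.09419) → (0.89,-3.09)
v3: (3.5,-3) → rotate → (4.19467,-1.91174) → ×s → (4.50298,-2.05225) → (4.50,-2.05)
v4: (5,-2.5) → rotate → (5.49718,-1.01537) → ×s → (5.90123,-1.09000) → (5.90,-1.09)
v5: (5,4.5) → rotate → (3.55598,5.71008) → ×s → (3.81734,6.12977) → (3.82,6.13)
v6: (4.5,5) → rotate → (2.93693,6.05181) → ×s → (3.15280,6.49662) → (3.15,6.50)
v7: (-1,3.5) → rotate → (-1.93138,3.08541) → ×s → (-2.07334,3.31219) → (-2.07,3.31)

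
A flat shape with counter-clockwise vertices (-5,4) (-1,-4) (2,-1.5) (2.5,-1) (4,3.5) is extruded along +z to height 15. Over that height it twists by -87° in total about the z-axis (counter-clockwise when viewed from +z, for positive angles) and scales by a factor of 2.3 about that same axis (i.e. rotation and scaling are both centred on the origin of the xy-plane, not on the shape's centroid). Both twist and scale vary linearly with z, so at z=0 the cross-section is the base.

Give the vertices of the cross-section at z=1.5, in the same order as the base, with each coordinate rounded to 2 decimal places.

t = z/height = 1.5/15 = 0.1
s = 1 + (scale-1)·z/height = 1 + (2.3-1)·1.5/15 = 1.130000
θ = twist·z/height = -87°·1.5/15 = -8.7000° = -0.151844 rad
cos θ = 0.988494, sin θ = -0.151261 (intermediates below are computed at full precision and shown rounded to 5 d.p.)
v1: (-5,4) → rotate → (-4.33743,4.71028) → ×s → (-4.90129,5.32262) → (-4.90,5.32)
v2: (-1,-4) → rotate → (-1.59354,-3.80271) → ×s → (-1.80070,-4.29707) → (-1.80,-4.30)
v3: (2,-1.5) → rotate → (1.75010,-1.78526) → ×s → (1.97761,-2.01735) → (1.98,-2.02)
v4: (2.5,-1) → rotate → (2.31997,-1.36665) → ×s → (2.62157,-1.54431) → (2.62,-1.54)
v5: (4,3.5) → rotate → (4.48339,2.85469) → ×s → (5.06623,3.22579) → (5.07,3.23)

Cross-section at z=1.5: (-4.90,5.32) (-1.80,-4.30) (1.98,-2.02) (2.62,-1.54) (5.07,3.23)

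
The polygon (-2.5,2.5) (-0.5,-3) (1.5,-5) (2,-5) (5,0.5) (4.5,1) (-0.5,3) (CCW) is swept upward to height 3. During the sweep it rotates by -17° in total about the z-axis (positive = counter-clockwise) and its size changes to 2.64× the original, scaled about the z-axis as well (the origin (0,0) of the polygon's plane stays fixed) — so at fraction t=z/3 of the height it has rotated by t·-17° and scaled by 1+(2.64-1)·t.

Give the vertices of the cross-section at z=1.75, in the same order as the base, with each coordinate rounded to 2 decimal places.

t = z/height = 1.75/3 = 0.583333
s = 1 + (scale-1)·z/height = 1 + (2.64-1)·1.75/3 = 1.956667
θ = twist·z/height = -17°·1.75/3 = -9.9167° = -0.173078 rad
cos θ = 0.985059, sin θ = -0.172216 (intermediates below are computed at full precision and shown rounded to 5 d.p.)
v1: (-2.5,2.5) → rotate → (-2.03211,2.89319) → ×s → (-3.97616,5.66100) → (-3.98,5.66)
v2: (-0.5,-3) → rotate → (-1.00918,-2.86907) → ×s → (-1.97462,-5.61381) → (-1.97,-5.61)
v3: (1.5,-5) → rotate → (0.61651,-5.18362) → ×s → (1.20631,-10.14262) → (1.21,-10.14)
v4: (2,-5) → rotate → (1.10904,-5.26973) → ×s → (2.17002,-10.31110) → (2.17,-10.31)
v5: (5,0.5) → rotate → (5.01140,-0.36855) → ×s → (9.80565,-0.72113) → (9.81,-0.72)
v6: (4.5,1) → rotate → (4.60498,0.21009) → ×s → (9.01042,0.41107) → (9.01,0.41)
v7: (-0.5,3) → rotate → (0.02412,3.04129) → ×s → (0.04719,5.95078) → (0.05,5.95)

Cross-section at z=1.75: (-3.98,5.66) (-1.97,-5.61) (1.21,-10.14) (2.17,-10.31) (9.81,-0.72) (9.01,0.41) (0.05,5.95)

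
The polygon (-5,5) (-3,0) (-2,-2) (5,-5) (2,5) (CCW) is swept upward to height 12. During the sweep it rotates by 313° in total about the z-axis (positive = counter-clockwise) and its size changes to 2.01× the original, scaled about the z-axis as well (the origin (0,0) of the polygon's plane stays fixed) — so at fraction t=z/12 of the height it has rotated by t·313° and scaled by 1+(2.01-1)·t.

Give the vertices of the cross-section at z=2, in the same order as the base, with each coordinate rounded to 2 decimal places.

t = z/height = 2/12 = 0.166667
s = 1 + (scale-1)·z/height = 1 + (2.01-1)·2/12 = 1.168333
θ = twist·z/height = 313°·2/12 = 52.1667° = 0.910480 rad
cos θ = 0.613367, sin θ = 0.789798 (intermediates below are computed at full precision and shown rounded to 5 d.p.)
v1: (-5,5) → rotate → (-7.01582,-0.88216) → ×s → (-8.19682,-1.03065) → (-8.20,-1.03)
v2: (-3,0) → rotate → (-1.84010,-2.36939) → ×s → (-2.14985,-2.76824) → (-2.15,-2.77)
v3: (-2,-2) → rotate → (0.35286,-2.80633) → ×s → (0.41226,-3.27873) → (0.41,-3.28)
v4: (5,-5) → rotate → (7.01582,0.88216) → ×s → (8.19682,1.03065) → (8.20,1.03)
v5: (2,5) → rotate → (-2.72226,4.64643) → ×s → (-3.18051,5.42858) → (-3.18,5.43)

Cross-section at z=2: (-8.20,-1.03) (-2.15,-2.77) (0.41,-3.28) (8.20,1.03) (-3.18,5.43)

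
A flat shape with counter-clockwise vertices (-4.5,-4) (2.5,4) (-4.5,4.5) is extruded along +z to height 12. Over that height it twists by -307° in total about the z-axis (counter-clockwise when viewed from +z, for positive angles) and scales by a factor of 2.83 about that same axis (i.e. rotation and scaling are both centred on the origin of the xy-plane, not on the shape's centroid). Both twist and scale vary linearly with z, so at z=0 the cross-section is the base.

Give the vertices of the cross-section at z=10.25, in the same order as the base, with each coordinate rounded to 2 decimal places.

t = z/height = 10.25/12 = 0.854167
s = 1 + (scale-1)·z/height = 1 + (2.83-1)·10.25/12 = 2.563125
θ = twist·z/height = -307°·10.25/12 = -262.2292° = -4.576762 rad
cos θ = -0.135211, sin θ = 0.990817 (intermediates below are computed at full precision and shown rounded to 5 d.p.)
v1: (-4.5,-4) → rotate → (4.57172,-3.91783) → ×s → (11.71788,-10.04189) → (11.72,-10.04)
v2: (2.5,4) → rotate → (-4.30130,1.93620) → ×s → (-11.02476,4.96272) → (-11.02,4.96)
v3: (-4.5,4.5) → rotate → (-3.85023,-5.06713) → ×s → (-9.86861,-12.98768) → (-9.87,-12.99)

Cross-section at z=10.25: (11.72,-10.04) (-11.02,4.96) (-9.87,-12.99)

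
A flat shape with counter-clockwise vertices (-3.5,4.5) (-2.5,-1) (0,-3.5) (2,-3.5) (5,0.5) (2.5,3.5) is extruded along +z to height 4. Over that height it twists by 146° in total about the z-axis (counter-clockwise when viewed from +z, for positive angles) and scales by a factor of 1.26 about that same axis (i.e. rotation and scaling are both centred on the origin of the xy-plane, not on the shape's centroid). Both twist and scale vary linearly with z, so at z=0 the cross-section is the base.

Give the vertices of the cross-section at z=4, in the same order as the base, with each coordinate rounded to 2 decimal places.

Cross-section at z=4: (0.49,-7.17) (3.32,-0.72) (2.47,3.66) (0.38,5.07) (-5.58,3.00) (-5.08,-1.89)

t = z/height = 4/4 = 1
s = 1 + (scale-1)·z/height = 1 + (1.26-1)·4/4 = 1.260000
θ = twist·z/height = 146°·4/4 = 146.0000° = 2.548181 rad
cos θ = -0.829038, sin θ = 0.559193 (intermediates below are computed at full precision and shown rounded to 5 d.p.)
v1: (-3.5,4.5) → rotate → (0.38526,-5.68784) → ×s → (0.48543,-7.16668) → (0.49,-7.17)
v2: (-2.5,-1) → rotate → (2.63179,-0.56894) → ×s → (3.31605,-0.71687) → (3.32,-0.72)
v3: (0,-3.5) → rotate → (1.95718,2.90163) → ×s → (2.46604,3.65606) → (2.47,3.66)
v4: (2,-3.5) → rotate → (0.29910,4.02002) → ×s → (0.37687,5.06522) → (0.38,5.07)
v5: (5,0.5) → rotate → (-4.42478,2.38145) → ×s → (-5.57523,3.00062) → (-5.58,3.00)
v6: (2.5,3.5) → rotate → (-4.02977,-1.50365) → ×s → (-5.07751,-1.89460) → (-5.08,-1.89)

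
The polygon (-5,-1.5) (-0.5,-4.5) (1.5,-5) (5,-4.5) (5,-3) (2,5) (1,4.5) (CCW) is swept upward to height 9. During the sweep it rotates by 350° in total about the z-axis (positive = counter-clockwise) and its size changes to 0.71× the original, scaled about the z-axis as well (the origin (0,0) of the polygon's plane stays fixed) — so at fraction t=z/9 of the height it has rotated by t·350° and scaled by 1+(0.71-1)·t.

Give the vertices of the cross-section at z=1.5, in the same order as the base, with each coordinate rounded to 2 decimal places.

t = z/height = 1.5/9 = 0.166667
s = 1 + (scale-1)·z/height = 1 + (0.71-1)·1.5/9 = 0.951667
θ = twist·z/height = 350°·1.5/9 = 58.3333° = 1.018109 rad
cos θ = 0.524977, sin θ = 0.851117 (intermediates below are computed at full precision and shown rounded to 5 d.p.)
v1: (-5,-1.5) → rotate → (-1.34821,-5.04305) → ×s → (-1.28304,-4.79930) → (-1.28,-4.80)
v2: (-0.5,-4.5) → rotate → (3.56754,-2.78795) → ×s → (3.39511,-2.65320) → (3.40,-2.65)
v3: (1.5,-5) → rotate → (5.04305,-1.34821) → ×s → (4.79930,-1.28304) → (4.80,-1.28)
v4: (5,-4.5) → rotate → (6.45491,1.89319) → ×s → (6.14292,1.80168) → (6.14,1.80)
v5: (5,-3) → rotate → (5.17823,2.68065) → ×s → (4.92795,2.55109) → (4.93,2.55)
v6: (2,5) → rotate → (-3.20563,4.32712) → ×s → (-3.05069,4.11797) → (-3.05,4.12)
v7: (1,4.5) → rotate → (-3.30505,3.21351) → ×s → (-3.14530,3.05819) → (-3.15,3.06)

Cross-section at z=1.5: (-1.28,-4.80) (3.40,-2.65) (4.80,-1.28) (6.14,1.80) (4.93,2.55) (-3.05,4.12) (-3.15,3.06)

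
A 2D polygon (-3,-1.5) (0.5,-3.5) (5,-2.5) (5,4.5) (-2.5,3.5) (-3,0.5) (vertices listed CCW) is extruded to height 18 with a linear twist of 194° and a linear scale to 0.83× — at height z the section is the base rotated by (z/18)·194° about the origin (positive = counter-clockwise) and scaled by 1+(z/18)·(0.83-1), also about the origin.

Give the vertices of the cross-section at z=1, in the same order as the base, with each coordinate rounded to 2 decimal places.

Cross-section at z=1: (-2.64,-2.02) (1.13,-3.31) (5.33,-1.51) (4.03,5.31) (-3.08,2.94) (-3.01,-0.07)

t = z/height = 1/18 = 0.0555556
s = 1 + (scale-1)·z/height = 1 + (0.83-1)·1/18 = 0.990556
θ = twist·z/height = 194°·1/18 = 10.7778° = 0.188108 rad
cos θ = 0.982360, sin θ = 0.187000 (intermediates below are computed at full precision and shown rounded to 5 d.p.)
v1: (-3,-1.5) → rotate → (-2.66658,-2.03454) → ×s → (-2.64139,-2.01533) → (-2.64,-2.02)
v2: (0.5,-3.5) → rotate → (1.14568,-3.34476) → ×s → (1.13486,-3.31317) → (1.13,-3.31)
v3: (5,-2.5) → rotate → (5.37930,-1.52090) → ×s → (5.32850,-1.50653) → (5.33,-1.51)
v4: (5,4.5) → rotate → (4.07030,5.35562) → ×s → (4.03186,5.30504) → (4.03,5.31)
v5: (-2.5,3.5) → rotate → (-3.11040,2.97076) → ×s → (-3.08102,2.94270) → (-3.08,2.94)
v6: (-3,0.5) → rotate → (-3.04058,-0.06982) → ×s → (-3.01186,-0.06916) → (-3.01,-0.07)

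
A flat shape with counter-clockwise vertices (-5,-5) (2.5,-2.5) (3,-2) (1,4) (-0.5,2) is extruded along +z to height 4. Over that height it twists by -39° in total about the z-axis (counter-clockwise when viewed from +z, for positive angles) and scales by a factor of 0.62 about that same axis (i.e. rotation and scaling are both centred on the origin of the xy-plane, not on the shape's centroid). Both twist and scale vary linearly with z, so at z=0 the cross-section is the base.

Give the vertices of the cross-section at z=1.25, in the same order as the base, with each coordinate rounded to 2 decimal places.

Cross-section at z=1.25: (-5.24,-3.38) (1.69,-2.62) (2.21,-2.28) (1.61,3.26) (-0.06,1.82)

t = z/height = 1.25/4 = 0.3125
s = 1 + (scale-1)·z/height = 1 + (0.62-1)·1.25/4 = 0.881250
θ = twist·z/height = -39°·1.25/4 = -12.1875° = -0.212712 rad
cos θ = 0.977462, sin θ = -0.211112 (intermediates below are computed at full precision and shown rounded to 5 d.p.)
v1: (-5,-5) → rotate → (-5.94287,-3.83175) → ×s → (-5.23715,-3.37673) → (-5.24,-3.38)
v2: (2.5,-2.5) → rotate → (1.91588,-2.97143) → ×s → (1.68837,-2.61858) → (1.69,-2.62)
v3: (3,-2) → rotate → (2.51016,-2.58826) → ×s → (2.21208,-2.28090) → (2.21,-2.28)
v4: (1,4) → rotate → (1.82191,3.69874) → ×s → (1.60556,3.25951) → (1.61,3.26)
v5: (-0.5,2) → rotate → (-0.06651,2.06048) → ×s → (-0.05861,1.81580) → (-0.06,1.82)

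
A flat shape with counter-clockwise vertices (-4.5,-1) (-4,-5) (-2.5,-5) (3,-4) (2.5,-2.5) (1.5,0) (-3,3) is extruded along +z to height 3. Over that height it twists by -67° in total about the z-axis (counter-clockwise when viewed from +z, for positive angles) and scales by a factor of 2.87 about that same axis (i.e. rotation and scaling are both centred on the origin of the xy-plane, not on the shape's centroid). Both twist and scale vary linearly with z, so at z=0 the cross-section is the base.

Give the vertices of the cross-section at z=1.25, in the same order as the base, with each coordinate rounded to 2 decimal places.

t = z/height = 1.25/3 = 0.416667
s = 1 + (scale-1)·z/height = 1 + (2.87-1)·1.25/3 = 1.779167
θ = twist·z/height = -67°·1.25/3 = -27.9167° = -0.487238 rad
cos θ = 0.883629, sin θ = -0.468187 (intermediates below are computed at full precision and shown rounded to 5 d.p.)
v1: (-4.5,-1) → rotate → (-4.44452,1.22321) → ×s → (-7.90754,2.17630) → (-7.91,2.18)
v2: (-4,-5) → rotate → (-5.87545,-2.54540) → ×s → (-10.45341,-4.52869) → (-10.45,-4.53)
v3: (-2.5,-5) → rotate → (-4.55001,-3.24768) → ×s → (-8.09522,-5.77816) → (-8.10,-5.78)
v4: (3,-4) → rotate → (0.77814,-4.93908) → ×s → (1.38444,-8.78744) → (1.38,-8.79)
v5: (2.5,-2.5) → rotate → (1.03861,-3.37954) → ×s → (1.84785,-6.01277) → (1.85,-6.01)
v6: (1.5,0) → rotate → (1.32544,-0.70228) → ×s → (2.35819,-1.24947) → (2.36,-1.25)
v7: (-3,3) → rotate → (-1.24633,4.05545) → ×s → (-2.21742,7.21532) → (-2.22,7.22)

Cross-section at z=1.25: (-7.91,2.18) (-10.45,-4.53) (-8.10,-5.78) (1.38,-8.79) (1.85,-6.01) (2.36,-1.25) (-2.22,7.22)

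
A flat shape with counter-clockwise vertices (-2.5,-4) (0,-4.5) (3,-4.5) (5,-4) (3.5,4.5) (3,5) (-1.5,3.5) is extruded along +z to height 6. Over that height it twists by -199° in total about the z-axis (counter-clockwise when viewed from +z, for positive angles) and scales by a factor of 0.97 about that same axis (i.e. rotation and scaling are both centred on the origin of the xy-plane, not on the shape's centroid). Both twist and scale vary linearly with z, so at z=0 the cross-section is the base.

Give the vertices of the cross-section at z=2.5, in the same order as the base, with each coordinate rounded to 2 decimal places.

t = z/height = 2.5/6 = 0.416667
s = 1 + (scale-1)·z/height = 1 + (0.97-1)·2.5/6 = 0.987500
θ = twist·z/height = -199°·2.5/6 = -82.9167° = -1.447169 rad
cos θ = 0.123313, sin θ = -0.992368 (intermediates below are computed at full precision and shown rounded to 5 d.p.)
v1: (-2.5,-4) → rotate → (-4.27775,1.98767) → ×s → (-4.22428,1.96282) → (-4.22,1.96)
v2: (0,-4.5) → rotate → (-4.46566,-0.55491) → ×s → (-4.40983,-0.54797) → (-4.41,-0.55)
v3: (3,-4.5) → rotate → (-4.09572,-3.53201) → ×s → (-4.04452,-3.48786) → (-4.04,-3.49)
v4: (5,-4) → rotate → (-3.35291,-5.45509) → ×s → (-3.31100,-5.38690) → (-3.31,-5.39)
v5: (3.5,4.5) → rotate → (4.89725,-2.91838) → ×s → (4.83603,-2.88190) → (4.84,-2.88)
v6: (3,5) → rotate → (5.33178,-2.36054) → ×s → (5.26513,-2.33103) → (5.27,-2.33)
v7: (-1.5,3.5) → rotate → (3.28832,1.92015) → ×s → (3.24721,1.89614) → (3.25,1.90)

Cross-section at z=2.5: (-4.22,1.96) (-4.41,-0.55) (-4.04,-3.49) (-3.31,-5.39) (4.84,-2.88) (5.27,-2.33) (3.25,1.90)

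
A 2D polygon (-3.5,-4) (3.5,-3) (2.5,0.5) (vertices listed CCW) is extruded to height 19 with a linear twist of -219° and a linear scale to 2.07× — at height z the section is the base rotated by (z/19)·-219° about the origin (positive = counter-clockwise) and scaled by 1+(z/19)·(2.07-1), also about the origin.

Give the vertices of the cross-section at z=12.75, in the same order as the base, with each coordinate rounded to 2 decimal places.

t = z/height = 12.75/19 = 0.671053
s = 1 + (scale-1)·z/height = 1 + (2.07-1)·12.75/19 = 1.718026
θ = twist·z/height = -219°·12.75/19 = -146.9605° = -2.564945 rad
cos θ = -0.838295, sin θ = -0.545217 (intermediates below are computed at full precision and shown rounded to 5 d.p.)
v1: (-3.5,-4) → rotate → (0.75317,5.26144) → ×s → (1.29396,9.03929) → (1.29,9.04)
v2: (3.5,-3) → rotate → (-4.56968,0.60663) → ×s → (-7.85084,1.04220) → (-7.85,1.04)
v3: (2.5,0.5) → rotate → (-1.82313,-1.78219) → ×s → (-3.13218,-3.06185) → (-3.13,-3.06)

Cross-section at z=12.75: (1.29,9.04) (-7.85,1.04) (-3.13,-3.06)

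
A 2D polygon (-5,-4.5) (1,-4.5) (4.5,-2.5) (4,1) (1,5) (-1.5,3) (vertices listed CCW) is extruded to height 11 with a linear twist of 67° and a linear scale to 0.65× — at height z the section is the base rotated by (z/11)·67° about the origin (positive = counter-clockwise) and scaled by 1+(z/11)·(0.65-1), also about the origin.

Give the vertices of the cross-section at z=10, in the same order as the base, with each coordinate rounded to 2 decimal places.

t = z/height = 10/11 = 0.909091
s = 1 + (scale-1)·z/height = 1 + (0.65-1)·10/11 = 0.681818
θ = twist·z/height = 67°·10/11 = 60.9091° = 1.063064 rad
cos θ = 0.486197, sin θ = 0.873849 (intermediates below are computed at full precision and shown rounded to 5 d.p.)
v1: (-5,-4.5) → rotate → (1.50134,-6.55713) → ×s → (1.02364,-4.47077) → (1.02,-4.47)
v2: (1,-4.5) → rotate → (4.41852,-1.31404) → ×s → (3.01263,-0.89593) → (3.01,-0.90)
v3: (4.5,-2.5) → rotate → (4.37251,2.71683) → ×s → (2.98126,1.85238) → (2.98,1.85)
v4: (4,1) → rotate → (1.07094,3.98159) → ×s → (0.73018,2.71472) → (0.73,2.71)
v5: (1,5) → rotate → (-3.88305,3.30483) → ×s → (-2.64753,2.25330) → (-2.65,2.25)
v6: (-1.5,3) → rotate → (-3.35084,0.14782) → ×s → (-2.28467,0.10078) → (-2.28,0.10)

Cross-section at z=10: (1.02,-4.47) (3.01,-0.90) (2.98,1.85) (0.73,2.71) (-2.65,2.25) (-2.28,0.10)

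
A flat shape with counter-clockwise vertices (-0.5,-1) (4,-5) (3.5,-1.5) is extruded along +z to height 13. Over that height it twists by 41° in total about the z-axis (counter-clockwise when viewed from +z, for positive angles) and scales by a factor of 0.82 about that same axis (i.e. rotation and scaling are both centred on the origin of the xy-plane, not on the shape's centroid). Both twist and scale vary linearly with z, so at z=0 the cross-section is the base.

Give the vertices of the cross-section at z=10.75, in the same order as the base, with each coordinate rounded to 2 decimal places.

Cross-section at z=10.75: (0.12,-0.94) (5.20,-1.63) (3.18,0.60)

t = z/height = 10.75/13 = 0.826923
s = 1 + (scale-1)·z/height = 1 + (0.82-1)·10.75/13 = 0.851154
θ = twist·z/height = 41°·10.75/13 = 33.9038° = 0.591734 rad
cos θ = 0.829975, sin θ = 0.557801 (intermediates below are computed at full precision and shown rounded to 5 d.p.)
v1: (-0.5,-1) → rotate → (0.14281,-1.10888) → ×s → (0.12156,-0.94382) → (0.12,-0.94)
v2: (4,-5) → rotate → (6.10890,-1.91867) → ×s → (5.19962,-1.63308) → (5.20,-1.63)
v3: (3.5,-1.5) → rotate → (3.74161,0.70734) → ×s → (3.18469,0.60206) → (3.18,0.60)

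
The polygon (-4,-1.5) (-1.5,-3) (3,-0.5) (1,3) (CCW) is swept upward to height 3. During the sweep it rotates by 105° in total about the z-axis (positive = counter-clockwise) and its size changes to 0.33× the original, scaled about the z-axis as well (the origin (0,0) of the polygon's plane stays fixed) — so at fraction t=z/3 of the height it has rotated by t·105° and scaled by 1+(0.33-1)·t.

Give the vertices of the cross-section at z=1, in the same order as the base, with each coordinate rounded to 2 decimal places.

Cross-section at z=1: (-1.88,-2.74) (0.38,-2.58) (2.13,1.02) (-0.70,2.35)

t = z/height = 1/3 = 0.333333
s = 1 + (scale-1)·z/height = 1 + (0.33-1)·1/3 = 0.776667
θ = twist·z/height = 105°·1/3 = 35.0000° = 0.610865 rad
cos θ = 0.819152, sin θ = 0.573576 (intermediates below are computed at full precision and shown rounded to 5 d.p.)
v1: (-4,-1.5) → rotate → (-2.41624,-3.52303) → ×s → (-1.87662,-2.73622) → (-1.88,-2.74)
v2: (-1.5,-3) → rotate → (0.49200,-3.31782) → ×s → (0.38212,-2.57684) → (0.38,-2.58)
v3: (3,-0.5) → rotate → (2.74424,1.31115) → ×s → (2.13136,1.01833) → (2.13,1.02)
v4: (1,3) → rotate → (-0.90158,3.03103) → ×s → (-0.70023,2.35410) → (-0.70,2.35)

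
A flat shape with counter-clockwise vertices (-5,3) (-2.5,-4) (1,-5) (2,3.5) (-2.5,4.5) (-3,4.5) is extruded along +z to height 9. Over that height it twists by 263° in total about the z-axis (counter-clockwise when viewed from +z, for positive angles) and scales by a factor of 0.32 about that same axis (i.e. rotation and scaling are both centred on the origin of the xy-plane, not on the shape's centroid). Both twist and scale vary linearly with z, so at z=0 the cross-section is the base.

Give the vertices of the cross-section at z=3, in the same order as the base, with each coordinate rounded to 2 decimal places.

t = z/height = 3/9 = 0.333333
s = 1 + (scale-1)·z/height = 1 + (0.32-1)·3/9 = 0.773333
θ = twist·z/height = 263°·3/9 = 87.6667° = 1.530072 rad
cos θ = 0.040713, sin θ = 0.999171 (intermediates below are computed at full precision and shown rounded to 5 d.p.)
v1: (-5,3) → rotate → (-3.20108,-4.87372) → ×s → (-2.47550,-3.76901) → (-2.48,-3.77)
v2: (-2.5,-4) → rotate → (3.89490,-2.66078) → ×s → (3.01206,-2.05767) → (3.01,-2.06)
v3: (1,-5) → rotate → (5.03657,0.79561) → ×s → (3.89495,0.61527) → (3.89,0.62)
v4: (2,3.5) → rotate → (-3.41567,2.14084) → ×s → (-2.64145,1.65558) → (-2.64,1.66)
v5: (-2.5,4.5) → rotate → (-4.59805,-2.31472) → ×s → (-3.55583,-1.79005) → (-3.56,-1.79)
v6: (-3,4.5) → rotate → (-4.61841,-2.81430) → ×s → (-3.57157,-2.17639) → (-3.57,-2.18)

Cross-section at z=3: (-2.48,-3.77) (3.01,-2.06) (3.89,0.62) (-2.64,1.66) (-3.56,-1.79) (-3.57,-2.18)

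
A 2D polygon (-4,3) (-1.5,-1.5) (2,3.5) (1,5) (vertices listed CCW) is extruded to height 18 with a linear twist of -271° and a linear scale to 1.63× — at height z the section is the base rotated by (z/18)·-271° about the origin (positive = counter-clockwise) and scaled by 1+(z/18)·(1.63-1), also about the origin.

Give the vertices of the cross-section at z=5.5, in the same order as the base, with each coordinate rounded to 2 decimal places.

t = z/height = 5.5/18 = 0.305556
s = 1 + (scale-1)·z/height = 1 + (1.63-1)·5.5/18 = 1.192500
θ = twist·z/height = -271°·5.5/18 = -82.8056° = -1.445230 rad
cos θ = 0.125237, sin θ = -0.992127 (intermediates below are computed at full precision and shown rounded to 5 d.p.)
v1: (-4,3) → rotate → (2.47543,4.34422) → ×s → (2.95195,5.18048) → (2.95,5.18)
v2: (-1.5,-1.5) → rotate → (-1.67605,1.30033) → ×s → (-1.99868,1.55065) → (-2.00,1.55)
v3: (2,3.5) → rotate → (3.72292,-1.54592) → ×s → (4.43958,-1.84351) → (4.44,-1.84)
v4: (1,5) → rotate → (5.08587,-0.36594) → ×s → (6.06490,-0.43639) → (6.06,-0.44)

Cross-section at z=5.5: (2.95,5.18) (-2.00,1.55) (4.44,-1.84) (6.06,-0.44)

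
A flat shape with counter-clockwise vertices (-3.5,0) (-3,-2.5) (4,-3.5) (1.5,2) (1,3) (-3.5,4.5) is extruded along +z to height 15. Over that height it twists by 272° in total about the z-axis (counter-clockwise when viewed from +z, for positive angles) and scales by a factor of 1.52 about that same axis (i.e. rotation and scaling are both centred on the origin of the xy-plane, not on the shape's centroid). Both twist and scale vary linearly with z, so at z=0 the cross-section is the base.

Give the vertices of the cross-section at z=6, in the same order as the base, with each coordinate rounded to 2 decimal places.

t = z/height = 6/15 = 0.4
s = 1 + (scale-1)·z/height = 1 + (1.52-1)·6/15 = 1.208000
θ = twist·z/height = 272°·6/15 = 108.8000° = 1.898918 rad
cos θ = -0.322266, sin θ = 0.946649 (intermediates below are computed at full precision and shown rounded to 5 d.p.)
v1: (-3.5,0) → rotate → (1.12793,-3.31327) → ×s → (1.36254,-4.00243) → (1.36,-4.00)
v2: (-3,-2.5) → rotate → (3.33342,-2.03428) → ×s → (4.02677,-2.45741) → (4.03,-2.46)
v3: (4,-3.5) → rotate → (2.02421,4.91453) → ×s → (2.44525,5.93675) → (2.45,5.94)
v4: (1.5,2) → rotate → (-2.37670,0.77544) → ×s → (-2.87105,0.93673) → (-2.87,0.94)
v5: (1,3) → rotate → (-3.16221,-0.02015) → ×s → (-3.81995,-0.02434) → (-3.82,-0.02)
v6: (-3.5,4.5) → rotate → (-3.13199,-4.76347) → ×s → (-3.78345,-5.75427) → (-3.78,-5.75)

Cross-section at z=6: (1.36,-4.00) (4.03,-2.46) (2.45,5.94) (-2.87,0.94) (-3.82,-0.02) (-3.78,-5.75)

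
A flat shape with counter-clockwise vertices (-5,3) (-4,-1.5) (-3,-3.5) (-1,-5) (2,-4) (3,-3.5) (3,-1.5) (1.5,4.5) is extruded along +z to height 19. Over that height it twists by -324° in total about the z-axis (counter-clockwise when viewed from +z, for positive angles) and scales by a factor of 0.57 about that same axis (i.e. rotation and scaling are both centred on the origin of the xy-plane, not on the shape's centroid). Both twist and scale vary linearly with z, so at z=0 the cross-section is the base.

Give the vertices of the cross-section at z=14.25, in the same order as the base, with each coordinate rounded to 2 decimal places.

Cross-section at z=14.25: (-0.27,-3.94) (2.14,-1.95) (3.04,-0.73) (3.33,0.93) (1.80,2.44) (1.19,2.89) (-0.02,2.27) (-3.18,-0.48)

t = z/height = 14.25/19 = 0.75
s = 1 + (scale-1)·z/height = 1 + (0.57-1)·14.25/19 = 0.677500
θ = twist·z/height = -324°·14.25/19 = -243.0000° = -4.241150 rad
cos θ = -0.453990, sin θ = 0.891007 (intermediates below are computed at full precision and shown rounded to 5 d.p.)
v1: (-5,3) → rotate → (-0.40307,-5.81700) → ×s → (-0.27308,-3.94102) → (-0.27,-3.94)
v2: (-4,-1.5) → rotate → (3.15247,-2.88304) → ×s → (2.13580,-1.95326) → (2.14,-1.95)
v3: (-3,-3.5) → rotate → (4.48049,-1.08405) → ×s → (3.03553,-0.73445) → (3.04,-0.73)
v4: (-1,-5) → rotate → (4.90902,1.37895) → ×s → (3.32586,0.93424) → (3.33,0.93)
v5: (2,-4) → rotate → (2.65605,3.59798) → ×s → (1.79947,2.43763) → (1.80,2.44)
v6: (3,-3.5) → rotate → (1.75655,4.26199) → ×s → (1.19006,2.88750) → (1.19,2.89)
v7: (3,-1.5) → rotate → (-0.02546,3.35401) → ×s → (-0.01725,2.27234) → (-0.02,2.27)
v8: (1.5,4.5) → rotate → (-4.69052,-0.70645) → ×s → (-3.17782,-0.47862) → (-3.18,-0.48)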